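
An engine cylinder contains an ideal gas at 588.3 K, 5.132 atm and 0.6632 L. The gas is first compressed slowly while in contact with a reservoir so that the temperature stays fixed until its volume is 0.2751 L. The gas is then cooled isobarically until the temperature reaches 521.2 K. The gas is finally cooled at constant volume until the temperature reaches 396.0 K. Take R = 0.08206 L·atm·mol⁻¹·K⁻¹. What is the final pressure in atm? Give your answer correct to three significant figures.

P₄ ≈ 9.40 atm

T constant ⇒ Boyle's law P V = const: T₂ = T₁; P₂ = P₁·(V₁/V₂) = 12.37 atm.
P constant ⇒ V ∝ T: P₃ = P₂; V₃ = V₂·(T₃/T₂) = 0.2437 L.
V constant ⇒ P ∝ T: V₄ = V₃; P₄ = P₃·(T₄/T₃) = 9.400 atm.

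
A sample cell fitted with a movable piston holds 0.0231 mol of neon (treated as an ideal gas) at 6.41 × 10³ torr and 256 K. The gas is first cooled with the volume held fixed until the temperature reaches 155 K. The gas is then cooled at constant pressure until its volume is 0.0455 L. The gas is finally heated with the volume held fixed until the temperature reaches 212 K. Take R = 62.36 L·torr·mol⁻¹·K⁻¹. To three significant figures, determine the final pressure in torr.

P₄ ≈ 6.71e+03 torr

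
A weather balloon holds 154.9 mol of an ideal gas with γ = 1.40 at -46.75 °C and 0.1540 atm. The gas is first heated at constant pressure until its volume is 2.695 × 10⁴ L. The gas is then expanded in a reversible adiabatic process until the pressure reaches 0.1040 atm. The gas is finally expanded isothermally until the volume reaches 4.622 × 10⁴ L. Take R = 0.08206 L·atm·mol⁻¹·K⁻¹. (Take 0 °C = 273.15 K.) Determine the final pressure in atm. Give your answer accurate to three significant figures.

P₄ ≈ 0.0803 atm

Convert: T₁ = 226.4 K.
From PV = nRT: V₁ = nRT₁/P₁ = 1.869e+04 L.
Isobaric, so V/T is constant: P₂ = P₁; T₂ = T₁·(V₂/V₁) = 326.5 K.
Reversible adiabatic, γ = 1.40: T₃ = T₂·(P₃/P₂)^((γ−1)/γ) = 291.9 K; V₃ = V₂·(P₂/P₃)^(1/γ) = 3.567e+04 L.
T constant ⇒ Boyle's law P V = const: T₄ = T₃; P₄ = P₃·(V₃/V₄) = 0.08027 atm.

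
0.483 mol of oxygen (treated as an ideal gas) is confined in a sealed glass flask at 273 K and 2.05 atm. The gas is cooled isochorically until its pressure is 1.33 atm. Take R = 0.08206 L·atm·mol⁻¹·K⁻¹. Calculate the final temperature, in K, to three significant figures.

From PV = nRT: V₁ = nRT₁/P₁ = 5.278 L.
V constant ⇒ P ∝ T: V₂ = V₁; T₂ = T₁·(P₂/P₁) = 177.1 K.

T₂ ≈ 177 K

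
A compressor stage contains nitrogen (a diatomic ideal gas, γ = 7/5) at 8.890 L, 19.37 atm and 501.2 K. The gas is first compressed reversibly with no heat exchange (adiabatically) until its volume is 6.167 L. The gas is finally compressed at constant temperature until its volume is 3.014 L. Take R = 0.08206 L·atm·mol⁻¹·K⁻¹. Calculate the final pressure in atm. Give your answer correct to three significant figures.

P₃ ≈ 66.1 atm

Reversible adiabatic, γ = 7/5: T₂ = T₁·(V₁/V₂)^(γ−1) = 580.2 K; P₂ = P₁·(V₁/V₂)^γ = 32.32 atm.
T constant ⇒ Boyle's law P V = const: T₃ = T₂; P₃ = P₂·(V₂/V₃) = 66.13 atm.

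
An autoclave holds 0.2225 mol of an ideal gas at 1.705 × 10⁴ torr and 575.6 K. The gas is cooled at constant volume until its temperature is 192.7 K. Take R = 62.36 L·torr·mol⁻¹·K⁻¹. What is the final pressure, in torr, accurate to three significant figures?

P₂ ≈ 5.71e+03 torr

From PV = nRT: V₁ = nRT₁/P₁ = 0.4684 L.
V constant ⇒ P ∝ T: V₂ = V₁; P₂ = P₁·(T₂/T₁) = 5708 torr.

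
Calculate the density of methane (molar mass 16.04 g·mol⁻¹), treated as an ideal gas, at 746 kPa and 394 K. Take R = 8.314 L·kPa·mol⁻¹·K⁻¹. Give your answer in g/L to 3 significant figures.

ρ = PM/(RT) = (746 × 16.04) / (8.314 × 394.0)

ρ ≈ 3.65 g/L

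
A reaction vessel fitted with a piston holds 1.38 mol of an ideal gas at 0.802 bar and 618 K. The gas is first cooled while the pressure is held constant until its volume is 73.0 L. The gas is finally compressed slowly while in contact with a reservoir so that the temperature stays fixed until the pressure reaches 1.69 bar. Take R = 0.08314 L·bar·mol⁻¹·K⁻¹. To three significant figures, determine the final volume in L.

V₃ ≈ 34.6 L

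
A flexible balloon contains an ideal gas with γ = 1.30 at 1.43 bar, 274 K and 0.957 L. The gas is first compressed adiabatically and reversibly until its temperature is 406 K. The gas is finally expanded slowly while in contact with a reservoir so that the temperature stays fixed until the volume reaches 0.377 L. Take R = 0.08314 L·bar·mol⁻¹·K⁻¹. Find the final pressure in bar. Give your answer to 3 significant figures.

P₃ ≈ 5.38 bar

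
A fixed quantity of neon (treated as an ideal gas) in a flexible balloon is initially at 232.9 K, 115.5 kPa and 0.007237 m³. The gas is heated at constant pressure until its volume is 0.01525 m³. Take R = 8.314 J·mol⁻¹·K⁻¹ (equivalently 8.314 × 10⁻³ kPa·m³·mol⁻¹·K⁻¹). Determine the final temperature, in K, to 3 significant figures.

T₂ ≈ 491 K

P constant ⇒ V ∝ T: P₂ = P₁; T₂ = T₁·(V₂/V₁) = 490.8 K.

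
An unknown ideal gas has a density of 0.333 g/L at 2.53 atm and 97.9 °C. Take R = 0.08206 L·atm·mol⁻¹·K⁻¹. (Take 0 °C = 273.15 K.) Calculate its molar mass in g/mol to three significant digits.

ρ = PM/(RT) ⇒ M = ρRT/P = (0.333 × 0.08206 × 371.0) / 2.53

M ≈ 4.01 g/mol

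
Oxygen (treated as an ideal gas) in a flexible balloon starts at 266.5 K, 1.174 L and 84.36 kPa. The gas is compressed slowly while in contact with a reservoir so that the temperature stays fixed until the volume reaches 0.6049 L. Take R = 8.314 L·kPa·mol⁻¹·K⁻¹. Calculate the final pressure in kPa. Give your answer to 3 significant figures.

P₂ ≈ 164 kPa

Isothermal, so P V is constant: T₂ = T₁; P₂ = P₁·(V₁/V₂) = 163.7 kPa.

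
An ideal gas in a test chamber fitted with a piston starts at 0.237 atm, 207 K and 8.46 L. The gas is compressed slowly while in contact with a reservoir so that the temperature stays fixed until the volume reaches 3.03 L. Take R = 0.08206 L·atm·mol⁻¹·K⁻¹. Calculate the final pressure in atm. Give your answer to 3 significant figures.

P₂ ≈ 0.662 atm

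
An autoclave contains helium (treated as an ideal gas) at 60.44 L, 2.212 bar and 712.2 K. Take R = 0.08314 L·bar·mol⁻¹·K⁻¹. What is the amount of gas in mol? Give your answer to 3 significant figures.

PV = nRT ⇒ n = PV/(RT) = (2.212 × 60.44) / (0.08314 × 712.2)

n ≈ 2.26 mol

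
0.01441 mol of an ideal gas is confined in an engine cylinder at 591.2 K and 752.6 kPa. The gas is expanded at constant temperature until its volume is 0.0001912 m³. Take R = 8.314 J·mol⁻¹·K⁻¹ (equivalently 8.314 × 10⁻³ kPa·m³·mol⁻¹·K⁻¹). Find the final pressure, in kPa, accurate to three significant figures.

From PV = nRT: V₁ = nRT₁/P₁ = 9.411e-05 m³.
Isothermal, so P V is constant: T₂ = T₁; P₂ = P₁·(V₁/V₂) = 370.4 kPa.

P₂ ≈ 370 kPa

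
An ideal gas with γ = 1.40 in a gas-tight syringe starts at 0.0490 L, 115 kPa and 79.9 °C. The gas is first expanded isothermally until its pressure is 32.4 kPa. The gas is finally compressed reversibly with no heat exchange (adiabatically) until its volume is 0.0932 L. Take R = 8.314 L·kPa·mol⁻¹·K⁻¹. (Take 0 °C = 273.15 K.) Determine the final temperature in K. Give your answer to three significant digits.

Convert: T₁ = 353.0 K.
Isothermal, so P V is constant: T₂ = T₁; V₂ = V₁·(P₁/P₂) = 0.1739 L.
Reversible adiabatic, γ = 1.40: T₃ = T₂·(V₂/V₃)^(γ−1) = 453.1 K; P₃ = P₂·(V₂/V₃)^γ = 77.60 kPa.

T₃ ≈ 453 K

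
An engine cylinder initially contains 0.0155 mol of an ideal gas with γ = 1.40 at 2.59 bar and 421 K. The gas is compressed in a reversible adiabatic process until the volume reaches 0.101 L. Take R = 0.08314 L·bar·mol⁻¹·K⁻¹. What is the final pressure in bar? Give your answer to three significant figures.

P₂ ≈ 7.19 bar

From PV = nRT: V₁ = nRT₁/P₁ = 0.2095 L.
Adiabatic (γ = 1.40), T V^(γ−1) and P V^γ constant: T₂ = T₁·(V₁/V₂)^(γ−1) = 563.6 K; P₂ = P₁·(V₁/V₂)^γ = 7.192 bar.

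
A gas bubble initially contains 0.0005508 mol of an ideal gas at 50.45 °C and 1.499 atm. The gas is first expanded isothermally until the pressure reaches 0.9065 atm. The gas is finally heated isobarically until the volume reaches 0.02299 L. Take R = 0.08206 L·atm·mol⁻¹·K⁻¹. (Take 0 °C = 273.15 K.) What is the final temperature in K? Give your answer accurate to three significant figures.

T₃ ≈ 461 K

Convert: T₁ = 323.6 K.
From PV = nRT: V₁ = nRT₁/P₁ = 0.009757 L.
Isothermal, so P V is constant: T₂ = T₁; V₂ = V₁·(P₁/P₂) = 0.01613 L.
Isobaric, so V/T is constant: P₃ = P₂; T₃ = T₂·(V₃/V₂) = 461.1 K.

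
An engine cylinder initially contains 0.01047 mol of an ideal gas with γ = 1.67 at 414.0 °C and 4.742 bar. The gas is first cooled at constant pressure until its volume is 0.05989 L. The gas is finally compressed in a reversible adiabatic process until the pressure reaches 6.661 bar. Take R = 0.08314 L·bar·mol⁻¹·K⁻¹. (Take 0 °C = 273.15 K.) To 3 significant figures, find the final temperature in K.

Convert: T₁ = 687.1 K.
From PV = nRT: V₁ = nRT₁/P₁ = 0.1261 L.
P constant ⇒ V ∝ T: P₂ = P₁; T₂ = T₁·(V₂/V₁) = 326.3 K.
Adiabatic (γ = 1.67), T V^(γ−1) and P V^γ constant: T₃ = T₂·(P₃/P₂)^((γ−1)/γ) = 373.9 K; V₃ = V₂·(P₂/P₃)^(1/γ) = 0.04886 L.

T₃ ≈ 374 K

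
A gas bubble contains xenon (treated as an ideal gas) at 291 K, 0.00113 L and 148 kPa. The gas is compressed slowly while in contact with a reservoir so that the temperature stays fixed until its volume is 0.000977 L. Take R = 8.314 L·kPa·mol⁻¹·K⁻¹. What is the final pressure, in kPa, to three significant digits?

P₂ ≈ 171 kPa

T constant ⇒ Boyle's law P V = const: T₂ = T₁; P₂ = P₁·(V₁/V₂) = 171.2 kPa.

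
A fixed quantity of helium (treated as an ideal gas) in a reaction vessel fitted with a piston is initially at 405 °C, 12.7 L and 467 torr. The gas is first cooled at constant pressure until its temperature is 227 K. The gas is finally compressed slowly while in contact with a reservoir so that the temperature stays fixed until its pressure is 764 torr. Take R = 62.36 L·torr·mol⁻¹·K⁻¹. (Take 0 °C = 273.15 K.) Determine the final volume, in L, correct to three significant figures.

Convert: T₁ = 678.1 K.
P constant ⇒ V ∝ T: P₂ = P₁; V₂ = V₁·(T₂/T₁) = 4.251 L.
Isothermal, so P V is constant: T₃ = T₂; V₃ = V₂·(P₂/P₃) = 2.599 L.

V₃ ≈ 2.60 L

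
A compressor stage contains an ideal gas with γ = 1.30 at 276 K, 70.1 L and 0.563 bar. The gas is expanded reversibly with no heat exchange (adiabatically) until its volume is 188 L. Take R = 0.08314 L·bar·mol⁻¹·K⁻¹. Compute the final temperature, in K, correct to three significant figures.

Reversible adiabatic, γ = 1.30: T₂ = T₁·(V₁/V₂)^(γ−1) = 205.3 K; P₂ = P₁·(V₁/V₂)^γ = 0.1561 bar.

T₂ ≈ 205 K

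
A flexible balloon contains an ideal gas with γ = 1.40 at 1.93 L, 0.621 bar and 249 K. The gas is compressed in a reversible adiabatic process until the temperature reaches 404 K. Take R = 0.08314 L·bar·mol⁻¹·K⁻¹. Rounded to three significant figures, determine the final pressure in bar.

Adiabatic (γ = 1.40), T V^(γ−1) and P V^γ constant: P₂ = P₁·(T₂/T₁)^(γ/(γ−1)) = 3.379 bar; V₂ = V₁·(T₁/T₂)^(1/(γ−1)) = 0.5756 L.

P₂ ≈ 3.38 bar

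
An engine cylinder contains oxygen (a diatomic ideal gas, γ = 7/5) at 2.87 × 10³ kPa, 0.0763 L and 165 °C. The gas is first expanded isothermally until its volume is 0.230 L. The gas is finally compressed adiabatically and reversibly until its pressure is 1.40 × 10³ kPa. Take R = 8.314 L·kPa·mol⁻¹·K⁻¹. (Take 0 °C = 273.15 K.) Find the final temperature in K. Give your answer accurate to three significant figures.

Convert: T₁ = 438.1 K.
Isothermal, so P V is constant: T₂ = T₁; P₂ = P₁·(V₁/V₂) = 952.1 kPa.
Adiabatic (γ = 7/5), T V^(γ−1) and P V^γ constant: T₃ = T₂·(P₃/P₂)^((γ−1)/γ) = 489.2 K; V₃ = V₂·(P₂/P₃)^(1/γ) = 0.1746 L.

T₃ ≈ 489 K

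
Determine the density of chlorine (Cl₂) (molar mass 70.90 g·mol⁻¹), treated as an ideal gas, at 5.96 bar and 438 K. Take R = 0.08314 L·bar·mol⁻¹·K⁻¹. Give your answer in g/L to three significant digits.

ρ ≈ 11.6 g/L

ρ = PM/(RT) = (5.96 × 70.90) / (0.08314 × 438.0)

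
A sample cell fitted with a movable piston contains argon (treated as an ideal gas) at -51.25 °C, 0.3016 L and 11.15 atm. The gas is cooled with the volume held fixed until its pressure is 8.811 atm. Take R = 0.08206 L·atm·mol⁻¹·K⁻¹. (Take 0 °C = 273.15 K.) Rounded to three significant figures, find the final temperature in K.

T₂ ≈ 175 K

Convert: T₁ = 221.9 K.
V constant ⇒ P ∝ T: V₂ = V₁; T₂ = T₁·(P₂/P₁) = 175.4 K.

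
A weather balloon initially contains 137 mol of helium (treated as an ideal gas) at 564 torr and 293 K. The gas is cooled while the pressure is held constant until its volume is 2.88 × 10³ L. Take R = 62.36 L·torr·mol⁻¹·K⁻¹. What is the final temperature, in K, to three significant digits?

From PV = nRT: V₁ = nRT₁/P₁ = 4438 L.
Isobaric, so V/T is constant: P₂ = P₁; T₂ = T₁·(V₂/V₁) = 190.1 K.

T₂ ≈ 190 K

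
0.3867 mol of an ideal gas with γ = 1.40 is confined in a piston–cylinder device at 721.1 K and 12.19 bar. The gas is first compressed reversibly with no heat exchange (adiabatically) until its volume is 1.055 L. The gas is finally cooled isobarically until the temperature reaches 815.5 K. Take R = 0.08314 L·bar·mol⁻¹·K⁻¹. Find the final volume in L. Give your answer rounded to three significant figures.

From PV = nRT: V₁ = nRT₁/P₁ = 1.902 L.
Adiabatic (γ = 1.40), T V^(γ−1) and P V^γ constant: T₂ = T₁·(V₁/V₂)^(γ−1) = 912.8 K; P₂ = P₁·(V₁/V₂)^γ = 27.82 bar.
P constant ⇒ V ∝ T: P₃ = P₂; V₃ = V₂·(T₃/T₂) = 0.9426 L.

V₃ ≈ 0.943 L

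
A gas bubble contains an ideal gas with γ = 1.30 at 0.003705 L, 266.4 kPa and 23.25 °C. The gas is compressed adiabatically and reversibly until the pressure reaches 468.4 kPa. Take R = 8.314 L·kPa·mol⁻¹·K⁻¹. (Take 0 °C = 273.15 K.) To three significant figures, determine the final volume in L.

V₂ ≈ 0.00240 L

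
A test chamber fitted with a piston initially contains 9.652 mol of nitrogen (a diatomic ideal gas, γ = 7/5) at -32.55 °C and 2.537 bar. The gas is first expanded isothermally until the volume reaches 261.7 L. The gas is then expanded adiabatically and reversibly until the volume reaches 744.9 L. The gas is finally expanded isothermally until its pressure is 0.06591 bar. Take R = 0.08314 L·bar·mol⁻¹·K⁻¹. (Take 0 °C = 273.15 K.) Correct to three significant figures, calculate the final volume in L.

Convert: T₁ = 240.6 K.
From PV = nRT: V₁ = nRT₁/P₁ = 76.10 L.
T constant ⇒ Boyle's law P V = const: T₂ = T₁; P₂ = P₁·(V₁/V₂) = 0.7378 bar.
Reversible adiabatic, γ = 7/5: T₃ = T₂·(V₂/V₃)^(γ−1) = 158.3 K; P₃ = P₂·(V₂/V₃)^γ = 0.1706 bar.
Isothermal, so P V is constant: T₄ = T₃; V₄ = V₃·(P₃/P₄) = 1928 L.

V₄ ≈ 1.93e+03 L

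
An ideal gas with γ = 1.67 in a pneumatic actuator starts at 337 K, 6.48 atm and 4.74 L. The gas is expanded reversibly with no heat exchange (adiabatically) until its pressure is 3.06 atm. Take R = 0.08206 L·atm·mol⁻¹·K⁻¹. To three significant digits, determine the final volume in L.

Reversible adiabatic, γ = 1.67: T₂ = T₁·(P₂/P₁)^((γ−1)/γ) = 249.4 K; V₂ = V₁·(P₁/P₂)^(1/γ) = 7.428 L.

V₂ ≈ 7.43 L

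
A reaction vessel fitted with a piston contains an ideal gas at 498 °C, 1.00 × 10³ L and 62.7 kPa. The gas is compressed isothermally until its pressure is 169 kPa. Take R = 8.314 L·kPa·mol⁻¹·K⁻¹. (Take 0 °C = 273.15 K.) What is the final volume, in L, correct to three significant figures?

V₂ ≈ 371 L

Convert: T₁ = 771.1 K.
T constant ⇒ Boyle's law P V = const: T₂ = T₁; V₂ = V₁·(P₁/P₂) = 371.0 L.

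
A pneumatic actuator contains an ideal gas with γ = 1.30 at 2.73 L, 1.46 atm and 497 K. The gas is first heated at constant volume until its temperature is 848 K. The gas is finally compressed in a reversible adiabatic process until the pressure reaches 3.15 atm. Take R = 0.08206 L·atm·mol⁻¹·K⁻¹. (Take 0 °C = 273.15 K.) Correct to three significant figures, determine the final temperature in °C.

T₃ ≈ 622 °C

V constant ⇒ P ∝ T: V₂ = V₁; P₂ = P₁·(T₂/T₁) = 2.491 atm.
Adiabatic (γ = 1.30), T V^(γ−1) and P V^γ constant: T₃ = T₂·(P₃/P₂)^((γ−1)/γ) = 895.2 K; V₃ = V₂·(P₂/P₃)^(1/γ) = 2.279 L.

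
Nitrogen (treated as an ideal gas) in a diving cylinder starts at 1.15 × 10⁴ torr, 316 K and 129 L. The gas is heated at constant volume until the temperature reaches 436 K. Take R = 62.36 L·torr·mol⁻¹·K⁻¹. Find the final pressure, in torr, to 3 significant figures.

Isochoric, so P/T is constant: V₂ = V₁; P₂ = P₁·(T₂/T₁) = 1.587e+04 torr.

P₂ ≈ 1.59e+04 torr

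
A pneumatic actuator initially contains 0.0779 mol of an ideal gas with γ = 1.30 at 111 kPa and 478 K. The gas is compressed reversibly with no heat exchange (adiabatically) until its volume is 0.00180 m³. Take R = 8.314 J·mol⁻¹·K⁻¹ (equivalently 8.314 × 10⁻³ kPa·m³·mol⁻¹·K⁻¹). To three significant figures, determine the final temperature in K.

T₂ ≈ 545 K

From PV = nRT: V₁ = nRT₁/P₁ = 0.002789 m³.
Adiabatic (γ = 1.30), T V^(γ−1) and P V^γ constant: T₂ = T₁·(V₁/V₂)^(γ−1) = 545.1 K; P₂ = P₁·(V₁/V₂)^γ = 196.1 kPa.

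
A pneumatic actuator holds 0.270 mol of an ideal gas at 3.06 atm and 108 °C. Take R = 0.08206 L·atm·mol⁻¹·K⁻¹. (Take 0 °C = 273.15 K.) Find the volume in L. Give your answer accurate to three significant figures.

Convert: T = 381.15 K.
PV = nRT ⇒ V = nRT/P = (0.270 × 0.08206 × 381.15) / 3.06

V ≈ 2.76 L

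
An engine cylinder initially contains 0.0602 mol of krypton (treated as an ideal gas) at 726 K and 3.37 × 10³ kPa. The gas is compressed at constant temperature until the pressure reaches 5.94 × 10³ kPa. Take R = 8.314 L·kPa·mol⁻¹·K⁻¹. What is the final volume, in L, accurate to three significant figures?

From PV = nRT: V₁ = nRT₁/P₁ = 0.1078 L.
T constant ⇒ Boyle's law P V = const: T₂ = T₁; V₂ = V₁·(P₁/P₂) = 0.06117 L.

V₂ ≈ 0.0612 L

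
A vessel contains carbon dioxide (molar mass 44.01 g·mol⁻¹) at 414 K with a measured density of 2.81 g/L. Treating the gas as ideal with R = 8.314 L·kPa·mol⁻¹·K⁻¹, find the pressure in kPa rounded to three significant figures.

ρ = PM/(RT) ⇒ P = ρRT/M = (2.81 × 8.314 × 414.0) / 44.01

P ≈ 220 kPa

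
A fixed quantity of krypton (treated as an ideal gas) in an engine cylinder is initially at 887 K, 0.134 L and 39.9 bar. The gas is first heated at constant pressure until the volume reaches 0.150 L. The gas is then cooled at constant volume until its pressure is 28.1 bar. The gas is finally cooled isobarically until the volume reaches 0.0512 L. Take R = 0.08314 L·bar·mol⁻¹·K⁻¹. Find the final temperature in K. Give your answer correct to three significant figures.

Isobaric, so V/T is constant: P₂ = P₁; T₂ = T₁·(V₂/V₁) = 992.9 K.
V constant ⇒ P ∝ T: V₃ = V₂; T₃ = T₂·(P₃/P₂) = 699.3 K.
Isobaric, so V/T is constant: P₄ = P₃; T₄ = T₃·(V₄/V₃) = 238.7 K.

T₄ ≈ 239 K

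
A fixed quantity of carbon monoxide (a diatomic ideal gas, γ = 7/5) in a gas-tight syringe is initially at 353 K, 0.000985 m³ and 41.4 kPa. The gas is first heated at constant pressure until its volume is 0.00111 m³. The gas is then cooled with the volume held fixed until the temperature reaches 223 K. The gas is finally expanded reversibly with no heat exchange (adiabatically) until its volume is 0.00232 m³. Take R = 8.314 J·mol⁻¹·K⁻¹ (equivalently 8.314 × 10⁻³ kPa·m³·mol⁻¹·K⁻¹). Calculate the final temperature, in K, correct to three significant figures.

T₄ ≈ 166 K

P constant ⇒ V ∝ T: P₂ = P₁; T₂ = T₁·(V₂/V₁) = 397.8 K.
Isochoric, so P/T is constant: V₃ = V₂; P₃ = P₂·(T₃/T₂) = 23.21 kPa.
Adiabatic (γ = 7/5), T V^(γ−1) and P V^γ constant: T₄ = T₃·(V₃/V₄)^(γ−1) = 166.0 K; P₄ = P₃·(V₃/V₄)^γ = 8.268 kPa.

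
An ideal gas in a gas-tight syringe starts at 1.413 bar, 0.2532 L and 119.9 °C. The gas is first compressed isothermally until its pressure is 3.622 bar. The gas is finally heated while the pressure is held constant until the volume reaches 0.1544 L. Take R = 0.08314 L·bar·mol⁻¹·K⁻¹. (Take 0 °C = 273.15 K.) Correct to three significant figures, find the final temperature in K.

Convert: T₁ = 393.0 K.
Isothermal, so P V is constant: T₂ = T₁; V₂ = V₁·(P₁/P₂) = 0.09878 L.
Isobaric, so V/T is constant: P₃ = P₂; T₃ = T₂·(V₃/V₂) = 614.4 K.

T₃ ≈ 614 K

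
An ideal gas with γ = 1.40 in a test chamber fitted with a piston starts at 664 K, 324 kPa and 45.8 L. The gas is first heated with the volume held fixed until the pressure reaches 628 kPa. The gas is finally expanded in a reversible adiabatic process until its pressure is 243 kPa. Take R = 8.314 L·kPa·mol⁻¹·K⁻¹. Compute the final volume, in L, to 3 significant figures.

Isochoric, so P/T is constant: V₂ = V₁; T₂ = T₁·(P₂/P₁) = 1287 K.
Adiabatic (γ = 1.40), T V^(γ−1) and P V^γ constant: T₃ = T₂·(P₃/P₂)^((γ−1)/γ) = 981.2 K; V₃ = V₂·(P₂/P₃)^(1/γ) = 90.24 L.

V₃ ≈ 90.2 L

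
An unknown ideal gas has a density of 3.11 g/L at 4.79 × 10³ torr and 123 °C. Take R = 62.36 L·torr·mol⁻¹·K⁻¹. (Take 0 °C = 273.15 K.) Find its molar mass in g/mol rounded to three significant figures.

ρ = PM/(RT) ⇒ M = ρRT/P = (3.11 × 62.36 × 396.1) / 4.79e+03

M ≈ 16.0 g/mol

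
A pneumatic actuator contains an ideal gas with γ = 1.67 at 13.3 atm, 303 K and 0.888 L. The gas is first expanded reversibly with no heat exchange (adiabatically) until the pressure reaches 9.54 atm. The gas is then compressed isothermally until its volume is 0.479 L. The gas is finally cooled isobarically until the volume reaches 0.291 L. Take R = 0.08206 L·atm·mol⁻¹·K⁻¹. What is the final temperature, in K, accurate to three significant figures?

Reversible adiabatic, γ = 1.67: T₂ = T₁·(P₂/P₁)^((γ−1)/γ) = 265.2 K; V₂ = V₁·(P₁/P₂)^(1/γ) = 1.083 L.
T constant ⇒ Boyle's law P V = const: T₃ = T₂; P₃ = P₂·(V₂/V₃) = 21.58 atm.
Isobaric, so V/T is constant: P₄ = P₃; T₄ = T₃·(V₄/V₃) = 161.1 K.

T₄ ≈ 161 K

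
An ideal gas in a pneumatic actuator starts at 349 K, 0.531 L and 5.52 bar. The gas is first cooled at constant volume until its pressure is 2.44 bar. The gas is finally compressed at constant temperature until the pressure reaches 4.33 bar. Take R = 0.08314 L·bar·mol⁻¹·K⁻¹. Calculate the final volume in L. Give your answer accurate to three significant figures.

V₃ ≈ 0.299 L

V constant ⇒ P ∝ T: V₂ = V₁; T₂ = T₁·(P₂/P₁) = 154.3 K.
T constant ⇒ Boyle's law P V = const: T₃ = T₂; V₃ = V₂·(P₂/P₃) = 0.2992 L.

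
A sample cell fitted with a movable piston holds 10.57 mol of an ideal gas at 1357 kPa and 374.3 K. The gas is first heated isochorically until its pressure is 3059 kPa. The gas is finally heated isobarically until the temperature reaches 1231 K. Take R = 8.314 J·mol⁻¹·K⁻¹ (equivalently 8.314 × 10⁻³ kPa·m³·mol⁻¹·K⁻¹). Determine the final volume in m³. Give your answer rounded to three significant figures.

V₃ ≈ 0.0354 m³

From PV = nRT: V₁ = nRT₁/P₁ = 0.02424 m³.
V constant ⇒ P ∝ T: V₂ = V₁; T₂ = T₁·(P₂/P₁) = 843.8 K.
Isobaric, so V/T is constant: P₃ = P₂; V₃ = V₂·(T₃/T₂) = 0.03536 m³.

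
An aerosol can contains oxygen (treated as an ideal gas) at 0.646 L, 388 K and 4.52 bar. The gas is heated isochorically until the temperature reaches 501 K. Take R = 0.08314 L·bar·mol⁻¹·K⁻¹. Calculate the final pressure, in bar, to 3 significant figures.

Isochoric, so P/T is constant: V₂ = V₁; P₂ = P₁·(T₂/T₁) = 5.836 bar.

P₂ ≈ 5.84 bar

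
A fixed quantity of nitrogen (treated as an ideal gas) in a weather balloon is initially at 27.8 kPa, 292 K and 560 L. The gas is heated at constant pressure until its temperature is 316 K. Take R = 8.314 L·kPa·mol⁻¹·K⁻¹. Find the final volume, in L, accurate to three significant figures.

V₂ ≈ 606 L

Isobaric, so V/T is constant: P₂ = P₁; V₂ = V₁·(T₂/T₁) = 606.0 L.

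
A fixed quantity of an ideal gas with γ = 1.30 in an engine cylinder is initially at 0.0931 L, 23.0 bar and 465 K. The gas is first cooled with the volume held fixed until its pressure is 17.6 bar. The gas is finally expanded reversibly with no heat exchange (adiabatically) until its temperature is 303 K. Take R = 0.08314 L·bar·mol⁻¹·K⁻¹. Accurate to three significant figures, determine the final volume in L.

V₃ ≈ 0.159 L

Isochoric, so P/T is constant: V₂ = V₁; T₂ = T₁·(P₂/P₁) = 355.8 K.
Reversible adiabatic, γ = 1.30: P₃ = P₂·(T₃/T₂)^(γ/(γ−1)) = 8.771 bar; V₃ = V₂·(T₂/T₃)^(1/(γ−1)) = 0.1591 L.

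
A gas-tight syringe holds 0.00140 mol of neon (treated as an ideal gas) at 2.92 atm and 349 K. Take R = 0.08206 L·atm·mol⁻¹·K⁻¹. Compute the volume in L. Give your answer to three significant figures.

V ≈ 0.0137 L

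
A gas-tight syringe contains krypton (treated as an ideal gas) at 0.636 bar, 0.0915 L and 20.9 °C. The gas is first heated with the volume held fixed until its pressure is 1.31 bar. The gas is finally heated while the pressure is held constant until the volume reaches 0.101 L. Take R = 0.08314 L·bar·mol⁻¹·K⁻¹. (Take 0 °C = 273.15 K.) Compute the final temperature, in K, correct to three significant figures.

Convert: T₁ = 294.0 K.
V constant ⇒ P ∝ T: V₂ = V₁; T₂ = T₁·(P₂/P₁) = 605.7 K.
Isobaric, so V/T is constant: P₃ = P₂; T₃ = T₂·(V₃/V₂) = 668.6 K.

T₃ ≈ 669 K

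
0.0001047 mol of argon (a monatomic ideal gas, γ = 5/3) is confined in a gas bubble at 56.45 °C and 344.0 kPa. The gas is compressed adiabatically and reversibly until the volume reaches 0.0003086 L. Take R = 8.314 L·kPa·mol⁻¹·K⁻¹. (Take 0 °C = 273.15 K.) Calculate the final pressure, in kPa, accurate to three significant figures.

P₂ ≈ 1.80e+03 kPa

Convert: T₁ = 329.6 K.
From PV = nRT: V₁ = nRT₁/P₁ = 0.0008340 L.
Reversible adiabatic, γ = 5/3: T₂ = T₁·(V₁/V₂)^(γ−1) = 639.5 K; P₂ = P₁·(V₁/V₂)^γ = 1804 kPa.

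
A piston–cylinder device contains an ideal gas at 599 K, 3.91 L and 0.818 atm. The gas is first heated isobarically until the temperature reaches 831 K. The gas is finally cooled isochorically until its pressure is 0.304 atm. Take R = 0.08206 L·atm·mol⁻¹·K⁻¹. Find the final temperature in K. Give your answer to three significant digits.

T₃ ≈ 309 K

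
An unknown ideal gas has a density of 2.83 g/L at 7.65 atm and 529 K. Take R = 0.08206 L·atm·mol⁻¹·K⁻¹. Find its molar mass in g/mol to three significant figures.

M ≈ 16.1 g/mol

ρ = PM/(RT) ⇒ M = ρRT/P = (2.83 × 0.08206 × 529.0) / 7.65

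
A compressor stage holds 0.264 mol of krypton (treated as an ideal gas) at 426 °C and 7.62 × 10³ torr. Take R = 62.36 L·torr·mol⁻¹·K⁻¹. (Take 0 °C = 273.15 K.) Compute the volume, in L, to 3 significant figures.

Convert: T = 699.15 K.
PV = nRT ⇒ V = nRT/P = (0.264 × 62.36 × 699.15) / 7.62e+03

V ≈ 1.51 L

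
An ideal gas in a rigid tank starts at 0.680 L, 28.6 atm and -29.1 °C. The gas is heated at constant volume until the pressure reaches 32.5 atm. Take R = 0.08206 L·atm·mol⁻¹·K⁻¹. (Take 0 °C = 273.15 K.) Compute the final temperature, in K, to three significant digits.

T₂ ≈ 277 K

Convert: T₁ = 244.0 K.
Isochoric, so P/T is constant: V₂ = V₁; T₂ = T₁·(P₂/P₁) = 277.3 K.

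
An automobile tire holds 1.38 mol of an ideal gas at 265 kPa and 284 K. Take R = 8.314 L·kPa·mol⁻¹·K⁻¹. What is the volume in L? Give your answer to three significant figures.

V ≈ 12.3 L

PV = nRT ⇒ V = nRT/P = (1.38 × 8.314 × 284) / 265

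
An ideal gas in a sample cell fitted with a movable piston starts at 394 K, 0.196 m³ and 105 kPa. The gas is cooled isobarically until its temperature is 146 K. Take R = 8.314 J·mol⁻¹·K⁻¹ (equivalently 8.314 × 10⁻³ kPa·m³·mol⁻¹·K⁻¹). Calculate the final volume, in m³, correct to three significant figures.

V₂ ≈ 0.0726 m³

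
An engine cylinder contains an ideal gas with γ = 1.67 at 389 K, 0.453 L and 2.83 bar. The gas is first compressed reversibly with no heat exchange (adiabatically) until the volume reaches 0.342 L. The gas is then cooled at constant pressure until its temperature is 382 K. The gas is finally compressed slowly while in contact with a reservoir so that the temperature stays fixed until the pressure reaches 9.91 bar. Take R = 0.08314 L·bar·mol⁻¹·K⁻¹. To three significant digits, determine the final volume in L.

Adiabatic (γ = 1.67), T V^(γ−1) and P V^γ constant: T₂ = T₁·(V₁/V₂)^(γ−1) = 469.6 K; P₂ = P₁·(V₁/V₂)^γ = 4.525 bar.
Isobaric, so V/T is constant: P₃ = P₂; V₃ = V₂·(T₃/T₂) = 0.2782 L.
Isothermal, so P V is constant: T₄ = T₃; V₄ = V₃·(P₃/P₄) = 0.1270 L.

V₄ ≈ 0.127 L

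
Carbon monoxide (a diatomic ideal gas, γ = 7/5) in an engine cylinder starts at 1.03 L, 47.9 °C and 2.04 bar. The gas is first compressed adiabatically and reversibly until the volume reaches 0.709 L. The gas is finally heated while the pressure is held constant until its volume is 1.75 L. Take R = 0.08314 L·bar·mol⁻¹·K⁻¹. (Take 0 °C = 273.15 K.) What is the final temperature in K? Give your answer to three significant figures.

T₃ ≈ 920 K

Convert: T₁ = 321.0 K.
Reversible adiabatic, γ = 7/5: T₂ = T₁·(V₁/V₂)^(γ−1) = 372.8 K; P₂ = P₁·(V₁/V₂)^γ = 3.441 bar.
P constant ⇒ V ∝ T: P₃ = P₂; T₃ = T₂·(V₃/V₂) = 920.1 K.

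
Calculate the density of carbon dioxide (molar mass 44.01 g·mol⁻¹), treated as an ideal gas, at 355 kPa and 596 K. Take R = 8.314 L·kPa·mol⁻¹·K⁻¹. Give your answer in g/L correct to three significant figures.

ρ ≈ 3.15 g/L

ρ = PM/(RT) = (355 × 44.01) / (8.314 × 596.0)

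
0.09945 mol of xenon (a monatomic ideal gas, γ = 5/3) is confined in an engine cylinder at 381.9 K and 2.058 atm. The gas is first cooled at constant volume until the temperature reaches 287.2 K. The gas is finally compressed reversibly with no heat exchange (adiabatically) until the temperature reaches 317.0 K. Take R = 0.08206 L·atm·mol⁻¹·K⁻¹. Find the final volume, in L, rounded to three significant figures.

From PV = nRT: V₁ = nRT₁/P₁ = 1.514 L.
V constant ⇒ P ∝ T: V₂ = V₁; P₂ = P₁·(T₂/T₁) = 1.548 atm.
Reversible adiabatic, γ = 5/3: P₃ = P₂·(T₃/T₂)^(γ/(γ−1)) = 1.981 atm; V₃ = V₂·(T₂/T₃)^(1/(γ−1)) = 1.306 L.

V₃ ≈ 1.31 L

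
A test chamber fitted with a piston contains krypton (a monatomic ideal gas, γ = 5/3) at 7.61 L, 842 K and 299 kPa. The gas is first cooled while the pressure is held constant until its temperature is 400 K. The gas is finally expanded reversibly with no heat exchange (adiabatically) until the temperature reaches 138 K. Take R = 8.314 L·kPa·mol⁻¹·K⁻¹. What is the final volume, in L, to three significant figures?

P constant ⇒ V ∝ T: P₂ = P₁; V₂ = V₁·(T₂/T₁) = 3.615 L.
Adiabatic (γ = 5/3), T V^(γ−1) and P V^γ constant: P₃ = P₂·(T₃/T₂)^(γ/(γ−1)) = 20.90 kPa; V₃ = V₂·(T₂/T₃)^(1/(γ−1)) = 17.84 L.

V₃ ≈ 17.8 L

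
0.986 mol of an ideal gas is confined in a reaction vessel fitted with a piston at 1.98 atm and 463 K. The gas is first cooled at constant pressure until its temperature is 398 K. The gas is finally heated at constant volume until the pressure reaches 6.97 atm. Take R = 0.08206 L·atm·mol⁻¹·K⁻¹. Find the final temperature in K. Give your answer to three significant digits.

T₃ ≈ 1.40e+03 K

From PV = nRT: V₁ = nRT₁/P₁ = 18.92 L.
Isobaric, so V/T is constant: P₂ = P₁; V₂ = V₁·(T₂/T₁) = 16.26 L.
Isochoric, so P/T is constant: V₃ = V₂; T₃ = T₂·(P₃/P₂) = 1401 K.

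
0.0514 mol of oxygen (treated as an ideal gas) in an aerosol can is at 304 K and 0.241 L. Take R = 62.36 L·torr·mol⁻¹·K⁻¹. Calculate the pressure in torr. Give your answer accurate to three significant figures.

PV = nRT ⇒ P = nRT/V = (0.0514 × 62.36 × 304) / 0.241

P ≈ 4.04e+03 torr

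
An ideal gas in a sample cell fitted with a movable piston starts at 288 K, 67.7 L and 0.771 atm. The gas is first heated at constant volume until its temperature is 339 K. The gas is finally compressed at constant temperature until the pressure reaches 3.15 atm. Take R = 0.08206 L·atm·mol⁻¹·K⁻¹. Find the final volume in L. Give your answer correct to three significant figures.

V constant ⇒ P ∝ T: V₂ = V₁; P₂ = P₁·(T₂/T₁) = 0.9075 atm.
Isothermal, so P V is constant: T₃ = T₂; V₃ = V₂·(P₂/P₃) = 19.50 L.

V₃ ≈ 19.5 L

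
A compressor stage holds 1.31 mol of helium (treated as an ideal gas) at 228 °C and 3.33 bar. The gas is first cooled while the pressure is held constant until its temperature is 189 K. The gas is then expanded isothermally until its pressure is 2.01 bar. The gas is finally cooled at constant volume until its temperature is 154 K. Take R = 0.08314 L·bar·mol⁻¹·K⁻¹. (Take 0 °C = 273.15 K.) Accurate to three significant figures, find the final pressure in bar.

P₄ ≈ 1.64 bar

Convert: T₁ = 501.1 K.
From PV = nRT: V₁ = nRT₁/P₁ = 16.39 L.
Isobaric, so V/T is constant: P₂ = P₁; V₂ = V₁·(T₂/T₁) = 6.182 L.
Isothermal, so P V is constant: T₃ = T₂; V₃ = V₂·(P₂/P₃) = 10.24 L.
V constant ⇒ P ∝ T: V₄ = V₃; P₄ = P₃·(T₄/T₃) = 1.638 bar.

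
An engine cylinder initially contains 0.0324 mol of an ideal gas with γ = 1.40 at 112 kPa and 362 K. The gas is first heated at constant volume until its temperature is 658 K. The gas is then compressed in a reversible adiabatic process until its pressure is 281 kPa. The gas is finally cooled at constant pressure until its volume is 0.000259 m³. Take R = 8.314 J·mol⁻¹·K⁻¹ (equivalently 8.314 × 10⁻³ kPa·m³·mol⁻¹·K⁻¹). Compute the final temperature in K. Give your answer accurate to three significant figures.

T₄ ≈ 270 K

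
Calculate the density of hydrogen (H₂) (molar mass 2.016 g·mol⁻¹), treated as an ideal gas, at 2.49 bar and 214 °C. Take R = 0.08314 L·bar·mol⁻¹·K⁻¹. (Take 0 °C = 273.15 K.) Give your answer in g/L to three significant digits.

ρ = PM/(RT) = (2.49 × 2.016) / (0.08314 × 487.1)

ρ ≈ 0.124 g/L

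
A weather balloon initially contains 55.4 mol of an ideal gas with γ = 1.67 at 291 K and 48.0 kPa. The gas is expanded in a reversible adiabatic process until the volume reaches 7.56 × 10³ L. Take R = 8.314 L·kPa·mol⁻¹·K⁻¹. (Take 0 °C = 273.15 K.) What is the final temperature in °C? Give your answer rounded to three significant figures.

T₂ ≈ -124 °C

From PV = nRT: V₁ = nRT₁/P₁ = 2792 L.
Adiabatic (γ = 1.67), T V^(γ−1) and P V^γ constant: T₂ = T₁·(V₁/V₂)^(γ−1) = 149.3 K; P₂ = P₁·(V₁/V₂)^γ = 9.097 kPa.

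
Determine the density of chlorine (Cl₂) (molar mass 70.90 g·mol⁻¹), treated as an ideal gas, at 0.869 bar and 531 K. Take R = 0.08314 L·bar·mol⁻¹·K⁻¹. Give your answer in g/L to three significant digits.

ρ ≈ 1.40 g/L

ρ = PM/(RT) = (0.869 × 70.90) / (0.08314 × 531.0)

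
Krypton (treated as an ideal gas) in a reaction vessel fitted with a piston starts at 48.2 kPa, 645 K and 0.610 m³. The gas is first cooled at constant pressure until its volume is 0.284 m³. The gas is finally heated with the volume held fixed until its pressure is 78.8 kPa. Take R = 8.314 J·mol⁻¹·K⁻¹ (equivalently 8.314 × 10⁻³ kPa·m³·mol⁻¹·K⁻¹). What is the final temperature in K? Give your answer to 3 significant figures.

P constant ⇒ V ∝ T: P₂ = P₁; T₂ = T₁·(V₂/V₁) = 300.3 K.
Isochoric, so P/T is constant: V₃ = V₂; T₃ = T₂·(P₃/P₂) = 490.9 K.

T₃ ≈ 491 K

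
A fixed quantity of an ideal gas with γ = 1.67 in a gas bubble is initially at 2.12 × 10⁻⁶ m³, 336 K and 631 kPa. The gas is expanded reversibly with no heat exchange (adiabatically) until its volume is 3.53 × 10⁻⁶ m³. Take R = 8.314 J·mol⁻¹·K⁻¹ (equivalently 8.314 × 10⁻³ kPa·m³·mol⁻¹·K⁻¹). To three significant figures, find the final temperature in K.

Reversible adiabatic, γ = 1.67: T₂ = T₁·(V₁/V₂)^(γ−1) = 238.8 K; P₂ = P₁·(V₁/V₂)^γ = 269.3 kPa.

T₂ ≈ 239 K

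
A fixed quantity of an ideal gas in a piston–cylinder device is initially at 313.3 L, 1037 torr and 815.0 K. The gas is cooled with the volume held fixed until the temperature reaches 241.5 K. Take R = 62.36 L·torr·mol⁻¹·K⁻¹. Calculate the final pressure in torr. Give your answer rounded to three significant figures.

V constant ⇒ P ∝ T: V₂ = V₁; P₂ = P₁·(T₂/T₁) = 307.3 torr.

P₂ ≈ 307 torr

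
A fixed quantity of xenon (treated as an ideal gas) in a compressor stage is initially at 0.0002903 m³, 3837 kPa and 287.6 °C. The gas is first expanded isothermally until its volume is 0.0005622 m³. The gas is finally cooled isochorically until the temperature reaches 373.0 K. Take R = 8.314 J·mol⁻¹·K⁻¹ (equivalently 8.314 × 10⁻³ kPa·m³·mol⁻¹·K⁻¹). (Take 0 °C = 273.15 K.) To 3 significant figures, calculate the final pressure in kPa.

P₃ ≈ 1.32e+03 kPa

Convert: T₁ = 560.8 K.
T constant ⇒ Boyle's law P V = const: T₂ = T₁; P₂ = P₁·(V₁/V₂) = 1981 kPa.
Isochoric, so P/T is constant: V₃ = V₂; P₃ = P₂·(T₃/T₂) = 1318 kPa.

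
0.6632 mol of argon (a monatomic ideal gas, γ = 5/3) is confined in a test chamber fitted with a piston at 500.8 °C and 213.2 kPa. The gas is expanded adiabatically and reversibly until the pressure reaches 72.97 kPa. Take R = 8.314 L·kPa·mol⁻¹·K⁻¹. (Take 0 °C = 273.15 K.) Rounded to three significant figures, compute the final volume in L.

Convert: T₁ = 774.0 K.
From PV = nRT: V₁ = nRT₁/P₁ = 20.02 L.
Adiabatic (γ = 5/3), T V^(γ−1) and P V^γ constant: T₂ = T₁·(P₂/P₁)^((γ−1)/γ) = 504.0 K; V₂ = V₁·(P₁/P₂)^(1/γ) = 38.09 L.

V₂ ≈ 38.1 L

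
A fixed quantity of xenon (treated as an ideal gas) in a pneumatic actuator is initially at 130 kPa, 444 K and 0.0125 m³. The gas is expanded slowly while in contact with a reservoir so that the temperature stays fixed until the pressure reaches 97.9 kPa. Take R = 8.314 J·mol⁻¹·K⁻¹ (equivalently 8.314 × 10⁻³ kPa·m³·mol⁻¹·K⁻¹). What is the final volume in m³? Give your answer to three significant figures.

Isothermal, so P V is constant: T₂ = T₁; V₂ = V₁·(P₁/P₂) = 0.01660 m³.

V₂ ≈ 0.0166 m³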